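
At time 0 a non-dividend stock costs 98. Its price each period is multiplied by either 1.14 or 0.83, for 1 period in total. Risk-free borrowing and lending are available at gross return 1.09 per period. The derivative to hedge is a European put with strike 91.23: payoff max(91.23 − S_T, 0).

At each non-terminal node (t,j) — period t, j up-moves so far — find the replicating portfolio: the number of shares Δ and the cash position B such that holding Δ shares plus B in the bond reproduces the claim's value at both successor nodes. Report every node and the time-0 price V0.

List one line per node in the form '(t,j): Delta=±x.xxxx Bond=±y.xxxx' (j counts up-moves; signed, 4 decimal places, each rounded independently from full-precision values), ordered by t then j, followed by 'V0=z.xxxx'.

Under the risk-neutral measure, an up-move has probability p* = (R−d)/(u−d) = 0.8387 and values discount at R = 1.09.
Payoff layer (t=1): V(1,0)=9.8900, V(1,1)=0.0000
(0,0): S=98.0000. Δ = (V_up−V_dn)/(S_up−S_dn) = (0.0000−9.8900)/(111.7200−81.3400) = -0.3255. V = [p*·0.0000 + (1−p*)·9.8900]/1.09 = 1.4635. B = V − Δ·S = 33.3667.
Root portfolio cost Δ·98+B reproduces V0=1.4635.

(0,0): Delta=-0.3255 Bond=33.3667
V0=1.4635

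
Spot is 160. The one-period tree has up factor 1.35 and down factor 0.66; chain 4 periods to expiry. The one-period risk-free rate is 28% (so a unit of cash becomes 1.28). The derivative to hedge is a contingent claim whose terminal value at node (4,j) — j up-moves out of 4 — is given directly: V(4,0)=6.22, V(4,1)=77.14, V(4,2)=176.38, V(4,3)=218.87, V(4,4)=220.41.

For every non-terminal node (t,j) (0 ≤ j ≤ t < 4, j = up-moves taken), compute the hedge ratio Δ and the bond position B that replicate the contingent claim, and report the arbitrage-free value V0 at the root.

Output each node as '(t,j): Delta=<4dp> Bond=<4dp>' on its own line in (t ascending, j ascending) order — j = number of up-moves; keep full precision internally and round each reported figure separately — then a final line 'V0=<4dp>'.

(0,0): Delta=0.0621 Bond=70.9723
(1,0): Delta=0.4450 Bond=50.4097
(1,1): Delta=0.0410 Bond=95.4097
(2,0): Delta=1.5655 Bond=-13.5693
(2,1): Delta=0.3832 Bond=73.3415
(2,2): Delta=0.0221 Bond=127.6322
(3,0): Delta=2.2344 Bond=-48.1379
(3,1): Delta=1.5286 Bond=-13.8947
(3,2): Delta=0.3200 Bond=106.0448
(3,3): Delta=0.0057 Bond=169.8414
V0=80.9137

Since d<R<u, set p* = (R−d)/(u−d) = 0.8986; price each node as the discounted p*-expectation of its children.
At expiry t=4: V(4,0)=6.2200, V(4,1)=77.1400, V(4,2)=176.3800, V(4,3)=218.8700, V(4,4)=220.4100
(3,0): S=45.9994. Δ = (V_up−V_dn)/(S_up−S_dn) = (77.1400−6.2200)/(62.0991−30.3596) = 2.2344. V = [p*·77.1400 + (1−p*)·6.2200]/1.28 = 54.6447. B = V − Δ·S = -48.1379.
(3,1): S=94.0896. Δ = (V_up−V_dn)/(S_up−S_dn) = (176.3800−77.1400)/(127.0210−62.0991) = 1.5286. V = [p*·176.3800 + (1−p*)·77.1400]/1.28 = 129.9314. B = V − Δ·S = -13.8947.
(3,2): S=192.4560. Δ = (V_up−V_dn)/(S_up−S_dn) = (218.8700−176.3800)/(259.8156−127.0210) = 0.3200. V = [p*·218.8700 + (1−p*)·176.3800]/1.28 = 167.6245. B = V − Δ·S = 106.0448.
(3,3): S=393.6600. Δ = (V_up−V_dn)/(S_up−S_dn) = (220.4100−218.8700)/(531.4410−259.8156) = 0.0057. V = [p*·220.4100 + (1−p*)·218.8700]/1.28 = 172.0733. B = V − Δ·S = 169.8414.
(2,0): S=69.6960. Δ = (V_up−V_dn)/(S_up−S_dn) = (129.9314−54.6447)/(94.0896−45.9994) = 1.5655. V = [p*·129.9314 + (1−p*)·54.6447]/1.28 = 95.5419. B = V − Δ·S = -13.5693.
(2,1): S=142.5600. Δ = (V_up−V_dn)/(S_up−S_dn) = (167.6245−129.9314)/(192.4560−94.0896) = 0.3832. V = [p*·167.6245 + (1−p*)·129.9314]/1.28 = 127.9692. B = V − Δ·S = 73.3415.
(2,2): S=291.6000. Δ = (V_up−V_dn)/(S_up−S_dn) = (172.0733−167.6245)/(393.6600−192.4560) = 0.0221. V = [p*·172.0733 + (1−p*)·167.6245]/1.28 = 134.0796. B = V − Δ·S = 127.6322.
(1,0): S=105.6000. Δ = (V_up−V_dn)/(S_up−S_dn) = (127.9692−95.5419)/(142.5600−69.6960) = 0.4450. V = [p*·127.9692 + (1−p*)·95.5419]/1.28 = 97.4059. B = V − Δ·S = 50.4097.
(1,1): S=216.0000. Δ = (V_up−V_dn)/(S_up−S_dn) = (134.0796−127.9692)/(291.6000−142.5600) = 0.0410. V = [p*·134.0796 + (1−p*)·127.9692]/1.28 = 104.2654. B = V − Δ·S = 95.4097.
(0,0): S=160.0000. Δ = (V_up−V_dn)/(S_up−S_dn) = (104.2654−97.4059)/(216.0000−105.6000) = 0.0621. V = [p*·104.2654 + (1−p*)·97.4059]/1.28 = 80.9137. B = V − Δ·S = 70.9723.
Check: Δ(0,0)·S0 + B(0,0) = 80.9137 = V0.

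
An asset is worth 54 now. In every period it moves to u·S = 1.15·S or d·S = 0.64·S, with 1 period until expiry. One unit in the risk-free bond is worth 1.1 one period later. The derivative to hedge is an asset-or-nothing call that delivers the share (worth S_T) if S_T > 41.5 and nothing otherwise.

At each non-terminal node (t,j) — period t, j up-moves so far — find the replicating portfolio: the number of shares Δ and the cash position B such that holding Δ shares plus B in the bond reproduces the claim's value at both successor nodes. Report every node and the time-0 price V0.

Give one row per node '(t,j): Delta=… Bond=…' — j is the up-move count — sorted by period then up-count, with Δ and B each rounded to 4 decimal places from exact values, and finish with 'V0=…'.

(0,0): Delta=2.2549 Bond=-70.8449
V0=50.9198

No-arbitrage ⇒ martingale measure with p* = (R−d)/(u−d) = 0.9020.
Payoff layer (t=1): V(1,0)=0.0000, V(1,1)=62.1000
(0,0): S=54.0000. Δ = (V_up−V_dn)/(S_up−S_dn) = (62.1000−0.0000)/(62.1000−34.5600) = 2.2549. V = [p*·62.1000 + (1−p*)·0.0000]/1.1 = 50.9198. B = V − Δ·S = -70.8449.
Check: Δ(0,0)·S0 + B(0,0) = 50.9198 = V0.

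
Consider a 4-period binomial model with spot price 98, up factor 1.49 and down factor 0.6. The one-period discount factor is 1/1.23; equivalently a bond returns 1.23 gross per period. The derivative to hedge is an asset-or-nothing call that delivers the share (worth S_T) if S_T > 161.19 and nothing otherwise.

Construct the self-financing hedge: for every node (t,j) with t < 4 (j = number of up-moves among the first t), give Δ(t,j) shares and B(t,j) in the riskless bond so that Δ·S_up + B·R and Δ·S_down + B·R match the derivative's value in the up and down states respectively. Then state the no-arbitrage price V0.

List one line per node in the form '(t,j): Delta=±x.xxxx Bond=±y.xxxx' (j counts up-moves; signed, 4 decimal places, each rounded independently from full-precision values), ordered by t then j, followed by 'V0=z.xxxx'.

(0,0): Delta=1.1568 Bond=-25.1584
(1,0): Delta=1.2310 Bond=-35.3088
(1,1): Delta=1.1445 Bond=-29.1438
(2,0): Delta=0.0000 Bond=0.0000
(2,1): Delta=1.4356 Bond=-61.3533
(2,2): Delta=1.0961 Bond=-25.3204
(3,0): Delta=0.0000 Bond=0.0000
(3,1): Delta=0.0000 Bond=0.0000
(3,2): Delta=1.6742 Bond=-106.6086
(3,3): Delta=1.0000 Bond=0.0000
V0=88.2067

Under the risk-neutral measure, an up-move has probability p* = (R−d)/(u−d) = 0.7079 and values discount at R = 1.23.
Terminal values V(4,·): V(4,0)=0.0000, V(4,1)=0.0000, V(4,2)=0.0000, V(4,3)=194.5074, V(4,4)=483.0267
(3,0): S=21.1680. Δ = (V_up−V_dn)/(S_up−S_dn) = (0.0000−0.0000)/(31.5403−12.7008) = 0.0000. V = [p*·0.0000 + (1−p*)·0.0000]/1.23 = 0.0000. B = V − Δ·S = 0.0000.
(3,1): S=52.5672. Δ = (V_up−V_dn)/(S_up−S_dn) = (0.0000−0.0000)/(78.3251−31.5403) = 0.0000. V = [p*·0.0000 + (1−p*)·0.0000]/1.23 = 0.0000. B = V − Δ·S = 0.0000.
(3,2): S=130.5419. Δ = (V_up−V_dn)/(S_up−S_dn) = (194.5074−0.0000)/(194.5074−78.3251) = 1.6742. V = [p*·194.5074 + (1−p*)·0.0000]/1.23 = 111.9390. B = V − Δ·S = -106.6086.
(3,3): S=324.1790. Δ = (V_up−V_dn)/(S_up−S_dn) = (483.0267−194.5074)/(483.0267−194.5074) = 1.0000. V = [p*·483.0267 + (1−p*)·194.5074]/1.23 = 324.1790. B = V − Δ·S = 0.0000.
(2,0): S=35.2800. Δ = (V_up−V_dn)/(S_up−S_dn) = (0.0000−0.0000)/(52.5672−21.1680) = 0.0000. V = [p*·0.0000 + (1−p*)·0.0000]/1.23 = 0.0000. B = V − Δ·S = 0.0000.
(2,1): S=87.6120. Δ = (V_up−V_dn)/(S_up−S_dn) = (111.9390−0.0000)/(130.5419−52.5672) = 1.4356. V = [p*·111.9390 + (1−p*)·0.0000]/1.23 = 64.4209. B = V − Δ·S = -61.3533.
(2,2): S=217.5698. Δ = (V_up−V_dn)/(S_up−S_dn) = (324.1790−111.9390)/(324.1790−130.5419) = 1.0961. V = [p*·324.1790 + (1−p*)·111.9390]/1.23 = 213.1515. B = V − Δ·S = -25.3204.
(1,0): S=58.8000. Δ = (V_up−V_dn)/(S_up−S_dn) = (64.4209−0.0000)/(87.6120−35.2800) = 1.2310. V = [p*·64.4209 + (1−p*)·0.0000]/1.23 = 37.0743. B = V − Δ·S = -35.3088.
(1,1): S=146.0200. Δ = (V_up−V_dn)/(S_up−S_dn) = (213.1515−64.4209)/(217.5698−87.6120) = 1.1445. V = [p*·213.1515 + (1−p*)·64.4209]/1.23 = 137.9692. B = V − Δ·S = -29.1438.
(0,0): S=98.0000. Δ = (V_up−V_dn)/(S_up−S_dn) = (137.9692−37.0743)/(146.0200−58.8000) = 1.1568. V = [p*·137.9692 + (1−p*)·37.0743]/1.23 = 88.2067. B = V − Δ·S = -25.1584.
Self-financing check: at every node Δ·S+B equals the discounted successor values.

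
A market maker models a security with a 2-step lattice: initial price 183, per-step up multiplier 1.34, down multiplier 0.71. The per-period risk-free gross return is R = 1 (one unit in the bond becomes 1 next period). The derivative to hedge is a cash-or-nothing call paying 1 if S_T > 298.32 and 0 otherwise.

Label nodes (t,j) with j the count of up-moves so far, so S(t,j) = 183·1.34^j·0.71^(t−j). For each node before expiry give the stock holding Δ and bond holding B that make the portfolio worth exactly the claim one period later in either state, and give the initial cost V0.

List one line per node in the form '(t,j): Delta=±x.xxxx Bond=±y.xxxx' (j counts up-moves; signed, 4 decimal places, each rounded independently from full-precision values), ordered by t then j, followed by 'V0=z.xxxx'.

Since d<R<u, set p* = (R−d)/(u−d) = 0.4603; price each node as the discounted p*-expectation of its children.
Terminal values V(2,·): V(2,0)=0.0000, V(2,1)=0.0000, V(2,2)=1.0000
  t=1,j=0: stock 129.9300 → up 174.1062 (V=0.0000), down 92.2503 (V=0.0000). Price 0.0000; hedge Δ=0.0000, bond B=0.0000.
  t=1,j=1: stock 245.2200 → up 328.5948 (V=1.0000), down 174.1062 (V=0.0000). Price 0.4603; hedge Δ=0.0065, bond B=-1.1270.
  t=0,j=0: stock 183.0000 → up 245.2200 (V=0.4603), down 129.9300 (V=0.0000). Price 0.2119; hedge Δ=0.0040, bond B=-0.5188.
The time-0 hedge costs 0.2119, which is the no-arbitrage price.

(0,0): Delta=0.0040 Bond=-0.5188
(1,0): Delta=0.0000 Bond=0.0000
(1,1): Delta=0.0065 Bond=-1.1270
V0=0.2119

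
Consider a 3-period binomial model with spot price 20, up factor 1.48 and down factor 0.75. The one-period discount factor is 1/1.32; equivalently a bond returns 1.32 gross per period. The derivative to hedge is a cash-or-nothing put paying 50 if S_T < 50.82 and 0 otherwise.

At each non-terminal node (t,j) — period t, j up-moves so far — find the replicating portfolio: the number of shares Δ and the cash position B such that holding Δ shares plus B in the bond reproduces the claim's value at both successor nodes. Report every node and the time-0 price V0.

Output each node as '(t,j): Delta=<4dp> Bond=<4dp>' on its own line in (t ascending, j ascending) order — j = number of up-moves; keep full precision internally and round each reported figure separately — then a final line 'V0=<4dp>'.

The replicating-portfolio and risk-neutral prices coincide; use p* = (1.32−0.75)/(1.48−0.75) = 0.7808 for the latter.
Terminal payoffs: V(3,0)=50.0000, V(3,1)=50.0000, V(3,2)=50.0000, V(3,3)=0.0000
Node (2,0) S=11.2500: V=(p*·50.0000+(1−p*)·50.0000)/1.32=37.8788; Δ=(50.0000−50.0000)/(16.6500−8.4375)=0.0000; B=V−Δ·S=37.8788
Node (2,1) S=22.2000: V=(p*·50.0000+(1−p*)·50.0000)/1.32=37.8788; Δ=(50.0000−50.0000)/(32.8560−16.6500)=0.0000; B=V−Δ·S=37.8788
Node (2,2) S=43.8080: V=(p*·0.0000+(1−p*)·50.0000)/1.32=8.3022; Δ=(0.0000−50.0000)/(64.8358−32.8560)=-1.5635; B=V−Δ·S=76.7954
Node (1,0) S=15.0000: V=(p*·37.8788+(1−p*)·37.8788)/1.32=28.6961; Δ=(37.8788−37.8788)/(22.2000−11.2500)=0.0000; B=V−Δ·S=28.6961
Node (1,1) S=29.6000: V=(p*·8.3022+(1−p*)·37.8788)/1.32=11.2006; Δ=(8.3022−37.8788)/(43.8080−22.2000)=-1.3688; B=V−Δ·S=51.7164
Node (0,0) S=20.0000: V=(p*·11.2006+(1−p*)·28.6961)/1.32=11.3903; Δ=(11.2006−28.6961)/(29.6000−15.0000)=-1.1983; B=V−Δ·S=35.3567
Check: Δ(0,0)·S0 + B(0,0) = 11.3903 = V0.

(0,0): Delta=-1.1983 Bond=35.3567
(1,0): Delta=0.0000 Bond=28.6961
(1,1): Delta=-1.3688 Bond=51.7164
(2,0): Delta=0.0000 Bond=37.8788
(2,1): Delta=0.0000 Bond=37.8788
(2,2): Delta=-1.5635 Bond=76.7954
V0=11.3903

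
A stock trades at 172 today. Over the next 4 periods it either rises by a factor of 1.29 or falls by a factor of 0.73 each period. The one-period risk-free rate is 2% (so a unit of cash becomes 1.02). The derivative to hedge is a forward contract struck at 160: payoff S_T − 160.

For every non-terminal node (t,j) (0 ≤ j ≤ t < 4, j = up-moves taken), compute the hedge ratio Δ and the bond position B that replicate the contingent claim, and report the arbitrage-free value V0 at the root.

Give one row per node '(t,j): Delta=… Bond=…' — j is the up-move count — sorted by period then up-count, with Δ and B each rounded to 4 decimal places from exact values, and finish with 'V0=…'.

The replicating-portfolio and risk-neutral prices coincide; use p* = (1.02−0.73)/(1.29−0.73) = 0.5179 for the latter.
At expiry t=4: V(4,0)=-111.1550, V(4,1)=-73.6849, V(4,2)=-7.4706, V(4,3)=109.5383, V(4,4)=316.3074
  t=3,j=0: stock 66.9109 → up 86.3151 (V=-73.6849), down 48.8450 (V=-111.1550). Price -89.9518; hedge Δ=1.0000, bond B=-156.8627.
  t=3,j=1: stock 118.2399 → up 152.5294 (V=-7.4706), down 86.3151 (V=-73.6849). Price -38.6229; hedge Δ=1.0000, bond B=-156.8627.
  t=3,j=2: stock 208.9444 → up 269.5383 (V=109.5383), down 152.5294 (V=-7.4706). Price 52.0817; hedge Δ=1.0000, bond B=-156.8627.
  t=3,j=3: stock 369.2305 → up 476.3074 (V=316.3074), down 269.5383 (V=109.5383). Price 212.3678; hedge Δ=1.0000, bond B=-156.8627.
  t=2,j=0: stock 91.6588 → up 118.2399 (V=-38.6229), down 66.9109 (V=-89.9518). Price -62.1282; hedge Δ=1.0000, bond B=-153.7870.
  t=2,j=1: stock 161.9724 → up 208.9444 (V=52.0817), down 118.2399 (V=-38.6229). Price 8.1854; hedge Δ=1.0000, bond B=-153.7870.
  t=2,j=2: stock 286.2252 → up 369.2305 (V=212.3678), down 208.9444 (V=52.0817). Price 132.4382; hedge Δ=1.0000, bond B=-153.7870.
  t=1,j=0: stock 125.5600 → up 161.9724 (V=8.1854), down 91.6588 (V=-62.1282). Price -25.2116; hedge Δ=1.0000, bond B=-150.7716.
  t=1,j=1: stock 221.8800 → up 286.2252 (V=132.4382), down 161.9724 (V=8.1854). Price 71.1084; hedge Δ=1.0000, bond B=-150.7716.
  t=0,j=0: stock 172.0000 → up 221.8800 (V=71.1084), down 125.5600 (V=-25.2116). Price 24.1847; hedge Δ=1.0000, bond B=-147.8153.
Check: Δ(0,0)·S0 + B(0,0) = 24.1847 = V0.

(0,0): Delta=1.0000 Bond=-147.8153
(1,0): Delta=1.0000 Bond=-150.7716
(1,1): Delta=1.0000 Bond=-150.7716
(2,0): Delta=1.0000 Bond=-153.7870
(2,1): Delta=1.0000 Bond=-153.7870
(2,2): Delta=1.0000 Bond=-153.7870
(3,0): Delta=1.0000 Bond=-156.8627
(3,1): Delta=1.0000 Bond=-156.8627
(3,2): Delta=1.0000 Bond=-156.8627
(3,3): Delta=1.0000 Bond=-156.8627
V0=24.1847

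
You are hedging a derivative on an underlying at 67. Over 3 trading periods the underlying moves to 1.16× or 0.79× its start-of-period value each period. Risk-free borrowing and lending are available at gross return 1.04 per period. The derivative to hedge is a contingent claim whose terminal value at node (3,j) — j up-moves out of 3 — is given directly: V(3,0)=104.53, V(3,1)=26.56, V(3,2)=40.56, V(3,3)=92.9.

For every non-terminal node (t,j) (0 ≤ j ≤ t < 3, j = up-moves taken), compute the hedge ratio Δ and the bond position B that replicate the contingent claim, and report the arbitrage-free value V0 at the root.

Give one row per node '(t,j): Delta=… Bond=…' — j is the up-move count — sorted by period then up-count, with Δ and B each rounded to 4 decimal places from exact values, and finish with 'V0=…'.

The replicating-portfolio and risk-neutral prices coincide; use p* = (1.04−0.79)/(1.16−0.79) = 0.6757 for the latter.
At expiry t=3: V(3,0)=104.5300, V(3,1)=26.5600, V(3,2)=40.5600, V(3,3)=92.9000
(2,0): S=41.8147. Δ = (V_up−V_dn)/(S_up−S_dn) = (26.5600−104.5300)/(48.5051−33.0336) = -5.0396. V = [p*·26.5600 + (1−p*)·104.5300]/1.04 = 49.8534. B = V − Δ·S = 260.5832.
(2,1): S=61.3988. Δ = (V_up−V_dn)/(S_up−S_dn) = (40.5600−26.5600)/(71.2226−48.5051) = 0.6163. V = [p*·40.5600 + (1−p*)·26.5600]/1.04 = 34.6341. B = V − Δ·S = -3.2037.
(2,2): S=90.1552. Δ = (V_up−V_dn)/(S_up−S_dn) = (92.9000−40.5600)/(104.5800−71.2226) = 1.5691. V = [p*·92.9000 + (1−p*)·40.5600]/1.04 = 73.0047. B = V − Δ·S = -68.4548.
(1,0): S=52.9300. Δ = (V_up−V_dn)/(S_up−S_dn) = (34.6341−49.8534)/(61.3988−41.8147) = -0.7771. V = [p*·34.6341 + (1−p*)·49.8534]/1.04 = 38.0482. B = V − Δ·S = 79.1815.
(1,1): S=77.7200. Δ = (V_up−V_dn)/(S_up−S_dn) = (73.0047−34.6341)/(90.1552−61.3988) = 1.3343. V = [p*·73.0047 + (1−p*)·34.6341]/1.04 = 58.2309. B = V − Δ·S = -45.4733.
(0,0): S=67.0000. Δ = (V_up−V_dn)/(S_up−S_dn) = (58.2309−38.0482)/(77.7200−52.9300) = 0.8141. V = [p*·58.2309 + (1−p*)·38.0482]/1.04 = 49.6973. B = V − Δ·S = -4.8507.
The time-0 hedge costs 49.6973, which is the no-arbitrage price.

(0,0): Delta=0.8141 Bond=-4.8507
(1,0): Delta=-0.7771 Bond=79.1815
(1,1): Delta=1.3343 Bond=-45.4733
(2,0): Delta=-5.0396 Bond=260.5832
(2,1): Delta=0.6163 Bond=-3.2037
(2,2): Delta=1.5691 Bond=-68.4548
V0=49.6973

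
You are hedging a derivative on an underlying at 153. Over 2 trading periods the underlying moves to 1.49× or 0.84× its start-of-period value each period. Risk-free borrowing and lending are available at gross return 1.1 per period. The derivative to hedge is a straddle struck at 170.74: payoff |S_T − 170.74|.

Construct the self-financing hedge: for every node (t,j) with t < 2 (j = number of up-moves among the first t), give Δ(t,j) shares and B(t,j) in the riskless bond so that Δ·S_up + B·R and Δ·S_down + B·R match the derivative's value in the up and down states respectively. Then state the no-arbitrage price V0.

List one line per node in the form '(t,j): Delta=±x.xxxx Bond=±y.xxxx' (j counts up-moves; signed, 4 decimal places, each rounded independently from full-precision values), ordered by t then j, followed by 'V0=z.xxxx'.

(0,0): Delta=0.3113 Bond=1.6216
(1,0): Delta=-0.5031 Bond=106.4517
(1,1): Delta=1.0000 Bond=-155.2182
V0=49.2512

Since d<R<u, set p* = (R−d)/(u−d) = 0.4000; price each node as the discounted p*-expectation of its children.
At expiry t=2: V(2,0)=62.7832, V(2,1)=20.7548, V(2,2)=168.9353
  t=1,j=0: stock 128.5200 → up 191.4948 (V=20.7548), down 107.9568 (V=62.7832). Price 41.7926; hedge Δ=-0.5031, bond B=106.4517.
  t=1,j=1: stock 227.9700 → up 339.6753 (V=168.9353), down 191.4948 (V=20.7548). Price 72.7518; hedge Δ=1.0000, bond B=-155.2182.
  t=0,j=0: stock 153.0000 → up 227.9700 (V=72.7518), down 128.5200 (V=41.7926). Price 49.2512; hedge Δ=0.3113, bond B=1.6216.
Root portfolio cost Δ·153+B reproduces V0=49.2512.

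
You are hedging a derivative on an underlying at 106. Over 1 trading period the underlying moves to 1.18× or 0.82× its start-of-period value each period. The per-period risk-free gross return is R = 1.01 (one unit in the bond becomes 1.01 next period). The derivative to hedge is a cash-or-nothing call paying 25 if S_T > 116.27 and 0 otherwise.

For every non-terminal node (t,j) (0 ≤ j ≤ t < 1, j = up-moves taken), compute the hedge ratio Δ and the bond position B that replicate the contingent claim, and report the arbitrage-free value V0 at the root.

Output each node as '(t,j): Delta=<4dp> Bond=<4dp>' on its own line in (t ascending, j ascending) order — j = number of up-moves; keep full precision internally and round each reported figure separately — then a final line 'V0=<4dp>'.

(0,0): Delta=0.6551 Bond=-56.3806
V0=13.0638

No-arbitrage ⇒ martingale measure with p* = (R−d)/(u−d) = 0.5278.
Payoff layer (t=1): V(1,0)=0.0000, V(1,1)=25.0000
(0,0): S=106.0000. Δ = (V_up−V_dn)/(S_up−S_dn) = (25.0000−0.0000)/(125.0800−86.9200) = 0.6551. V = [p*·25.0000 + (1−p*)·0.0000]/1.01 = 13.0638. B = V − Δ·S = -56.3806.
Self-financing check: at every node Δ·S+B equals the discounted successor values.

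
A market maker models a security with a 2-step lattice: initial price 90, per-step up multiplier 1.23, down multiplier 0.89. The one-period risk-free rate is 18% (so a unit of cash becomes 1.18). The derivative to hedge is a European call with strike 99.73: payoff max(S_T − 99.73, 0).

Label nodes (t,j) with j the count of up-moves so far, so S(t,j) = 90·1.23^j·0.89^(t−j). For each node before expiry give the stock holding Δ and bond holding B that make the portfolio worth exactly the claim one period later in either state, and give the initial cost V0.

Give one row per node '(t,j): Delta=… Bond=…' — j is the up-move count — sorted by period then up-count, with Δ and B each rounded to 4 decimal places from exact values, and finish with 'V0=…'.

(0,0): Delta=0.8606 Bond=-58.4167
(1,0): Delta=0.0000 Bond=0.0000
(1,1): Delta=0.9679 Bond=-80.8165
V0=19.0347

The replicating-portfolio and risk-neutral prices coincide; use p* = (1.18−0.89)/(1.23−0.89) = 0.8529 for the latter.
Terminal values V(2,·): V(2,0)=0.0000, V(2,1)=0.0000, V(2,2)=36.4310
Node (1,0) S=80.1000: V=(p*·0.0000+(1−p*)·0.0000)/1.18=0.0000; Δ=(0.0000−0.0000)/(98.5230−71.2890)=0.0000; B=V−Δ·S=0.0000
Node (1,1) S=110.7000: V=(p*·36.4310+(1−p*)·0.0000)/1.18=26.3335; Δ=(36.4310−0.0000)/(136.1610−98.5230)=0.9679; B=V−Δ·S=-80.8165
Node (0,0) S=90.0000: V=(p*·26.3335+(1−p*)·0.0000)/1.18=19.0347; Δ=(26.3335−0.0000)/(110.7000−80.1000)=0.8606; B=V−Δ·S=-58.4167
Each (Δ,B) replicates both successor values, so the strategy is self-financing and V0 is arbitrage-free.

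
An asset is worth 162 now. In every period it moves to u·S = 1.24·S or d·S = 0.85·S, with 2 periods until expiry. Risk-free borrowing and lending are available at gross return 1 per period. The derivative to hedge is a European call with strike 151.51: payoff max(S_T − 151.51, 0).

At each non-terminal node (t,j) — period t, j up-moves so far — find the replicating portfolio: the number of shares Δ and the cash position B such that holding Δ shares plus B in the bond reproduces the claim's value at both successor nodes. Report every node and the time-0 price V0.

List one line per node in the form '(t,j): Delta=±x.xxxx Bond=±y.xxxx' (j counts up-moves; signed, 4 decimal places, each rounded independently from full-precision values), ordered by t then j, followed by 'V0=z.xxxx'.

Since d<R<u, set p* = (R−d)/(u−d) = 0.3846; price each node as the discounted p*-expectation of its children.
Terminal values V(2,·): V(2,0)=0.0000, V(2,1)=19.2380, V(2,2)=97.5812
(1,0): S=137.7000. Δ = (V_up−V_dn)/(S_up−S_dn) = (19.2380−0.0000)/(170.7480−117.0450) = 0.3582. V = [p*·19.2380 + (1−p*)·0.0000]/1 = 7.3992. B = V − Δ·S = -41.9290.
(1,1): S=200.8800. Δ = (V_up−V_dn)/(S_up−S_dn) = (97.5812−19.2380)/(249.0912−170.7480) = 1.0000. V = [p*·97.5812 + (1−p*)·19.2380]/1 = 49.3700. B = V − Δ·S = -151.5100.
(0,0): S=162.0000. Δ = (V_up−V_dn)/(S_up−S_dn) = (49.3700−7.3992)/(200.8800−137.7000) = 0.6643. V = [p*·49.3700 + (1−p*)·7.3992]/1 = 23.5418. B = V − Δ·S = -84.0755.
Each (Δ,B) replicates both successor values, so the strategy is self-financing and V0 is arbitrage-free.

(0,0): Delta=0.6643 Bond=-84.0755
(1,0): Delta=0.3582 Bond=-41.9290
(1,1): Delta=1.0000 Bond=-151.5100
V0=23.5418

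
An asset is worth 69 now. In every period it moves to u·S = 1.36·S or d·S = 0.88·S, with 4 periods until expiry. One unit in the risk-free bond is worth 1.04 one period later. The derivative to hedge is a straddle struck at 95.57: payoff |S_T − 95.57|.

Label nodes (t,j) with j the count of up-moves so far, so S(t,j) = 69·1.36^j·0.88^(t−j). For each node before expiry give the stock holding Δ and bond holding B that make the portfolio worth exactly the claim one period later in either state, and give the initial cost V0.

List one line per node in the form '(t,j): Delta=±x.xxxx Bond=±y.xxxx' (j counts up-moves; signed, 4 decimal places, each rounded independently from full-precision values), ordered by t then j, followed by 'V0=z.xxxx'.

(0,0): Delta=-0.1135 Bond=34.7917
(1,0): Delta=-0.5280 Bond=61.3571
(1,1): Delta=0.4231 Bond=-14.1642
(2,0): Delta=-0.9185 Bond=84.6751
(2,1): Delta=-0.0227 Bond=22.0838
(2,2): Delta=1.0000 Bond=-88.3598
(3,0): Delta=-1.0000 Bond=91.8942
(3,1): Delta=-0.8130 Bond=80.3979
(3,2): Delta=1.0000 Bond=-91.8942
(3,3): Delta=1.0000 Bond=-91.8942
V0=26.9633

The replicating-portfolio and risk-neutral prices coincide; use p* = (1.04−0.88)/(1.36−0.88) = 0.3333 for the latter.
Terminal values V(4,·): V(4,0)=54.1910, V(4,1)=31.6207, V(4,2)=3.2608, V(4,3)=57.1685, V(4,4)=140.4804
  t=3,j=0: stock 47.0216 → up 63.9493 (V=31.6207), down 41.3790 (V=54.1910). Price 44.8727; hedge Δ=-1.0000, bond B=91.8942.
  t=3,j=1: stock 72.6697 → up 98.8308 (V=3.2608), down 63.9493 (V=31.6207). Price 21.3148; hedge Δ=-0.8130, bond B=80.3979.
  t=3,j=2: stock 112.3077 → up 152.7385 (V=57.1685), down 98.8308 (V=3.2608). Price 20.4135; hedge Δ=1.0000, bond B=-91.8942.
  t=3,j=3: stock 173.5665 → up 236.0504 (V=140.4804), down 152.7385 (V=57.1685). Price 81.6722; hedge Δ=1.0000, bond B=-91.8942.
  t=2,j=0: stock 53.4336 → up 72.6697 (V=21.3148), down 47.0216 (V=44.8727). Price 35.5962; hedge Δ=-0.9185, bond B=84.6751.
  t=2,j=1: stock 82.5792 → up 112.3077 (V=20.4135), down 72.6697 (V=21.3148). Price 20.2061; hedge Δ=-0.0227, bond B=22.0838.
  t=2,j=2: stock 127.6224 → up 173.5665 (V=81.6722), down 112.3077 (V=20.4135). Price 39.2626; hedge Δ=1.0000, bond B=-88.3598.
  t=1,j=0: stock 60.7200 → up 82.5792 (V=20.2061), down 53.4336 (V=35.5962). Price 29.2944; hedge Δ=-0.5280, bond B=61.3571.
  t=1,j=1: stock 93.8400 → up 127.6224 (V=39.2626), down 82.5792 (V=20.2061). Price 25.5368; hedge Δ=0.4231, bond B=-14.1642.
  t=0,j=0: stock 69.0000 → up 93.8400 (V=25.5368), down 60.7200 (V=29.2944). Price 26.9633; hedge Δ=-0.1135, bond B=34.7917.
Root portfolio cost Δ·69+B reproduces V0=26.9633.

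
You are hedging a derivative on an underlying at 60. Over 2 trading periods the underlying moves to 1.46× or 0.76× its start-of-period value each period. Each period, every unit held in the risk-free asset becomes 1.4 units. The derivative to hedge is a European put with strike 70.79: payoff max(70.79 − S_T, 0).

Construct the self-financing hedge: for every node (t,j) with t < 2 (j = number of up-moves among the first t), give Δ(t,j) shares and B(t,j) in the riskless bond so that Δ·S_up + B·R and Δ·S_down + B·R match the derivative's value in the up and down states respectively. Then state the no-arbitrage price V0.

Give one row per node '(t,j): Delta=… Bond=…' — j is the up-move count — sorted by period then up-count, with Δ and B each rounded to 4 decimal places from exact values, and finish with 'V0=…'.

Since d<R<u, set p* = (R−d)/(u−d) = 0.9143; price each node as the discounted p*-expectation of its children.
Payoff layer (t=2): V(2,0)=36.1340, V(2,1)=4.2140, V(2,2)=0.0000
(1,0): S=45.6000. Δ = (V_up−V_dn)/(S_up−S_dn) = (4.2140−36.1340)/(66.5760−34.6560) = -1.0000. V = [p*·4.2140 + (1−p*)·36.1340]/1.4 = 4.9643. B = V − Δ·S = 50.5643.
(1,1): S=87.6000. Δ = (V_up−V_dn)/(S_up−S_dn) = (0.0000−4.2140)/(127.8960−66.5760) = -0.0687. V = [p*·0.0000 + (1−p*)·4.2140]/1.4 = 0.2580. B = V − Δ·S = 6.2780.
(0,0): S=60.0000. Δ = (V_up−V_dn)/(S_up−S_dn) = (0.2580−4.9643)/(87.6000−45.6000) = -0.1121. V = [p*·0.2580 + (1−p*)·4.9643]/1.4 = 0.4724. B = V − Δ·S = 7.1957.
Check: Δ(0,0)·S0 + B(0,0) = 0.4724 = V0.

(0,0): Delta=-0.1121 Bond=7.1957
(1,0): Delta=-1.0000 Bond=50.5643
(1,1): Delta=-0.0687 Bond=6.2780
V0=0.4724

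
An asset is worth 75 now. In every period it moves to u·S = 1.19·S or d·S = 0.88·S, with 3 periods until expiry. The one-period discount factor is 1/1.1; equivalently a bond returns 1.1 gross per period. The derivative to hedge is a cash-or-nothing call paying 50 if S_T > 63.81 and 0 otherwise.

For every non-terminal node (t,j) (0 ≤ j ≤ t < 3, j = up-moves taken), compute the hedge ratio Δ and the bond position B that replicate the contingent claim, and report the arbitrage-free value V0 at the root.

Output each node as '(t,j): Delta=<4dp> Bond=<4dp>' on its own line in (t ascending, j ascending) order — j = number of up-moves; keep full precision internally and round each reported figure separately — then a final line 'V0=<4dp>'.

(0,0): Delta=0.1498 Bond=25.4112
(1,0): Delta=0.6450 Bond=-4.7299
(1,1): Delta=0.0000 Bond=41.3223
(2,0): Delta=2.7770 Bond=-129.0323
(2,1): Delta=0.0000 Bond=45.4545
(2,2): Delta=0.0000 Bond=45.4545
V0=36.6465

Risk-neutral probability p* = (R−d)/(u−d) = (1.1−0.88)/(1.19−0.88) = 0.7097.
At expiry t=3: V(3,0)=0.0000, V(3,1)=50.0000, V(3,2)=50.0000, V(3,3)=50.0000
Node (2,0) S=58.0800: V=(p*·50.0000+(1−p*)·0.0000)/1.1=32.2581; Δ=(50.0000−0.0000)/(69.1152−51.1104)=2.7770; B=V−Δ·S=-129.0323
Node (2,1) S=78.5400: V=(p*·50.0000+(1−p*)·50.0000)/1.1=45.4545; Δ=(50.0000−50.0000)/(93.4626−69.1152)=0.0000; B=V−Δ·S=45.4545
Node (2,2) S=106.2075: V=(p*·50.0000+(1−p*)·50.0000)/1.1=45.4545; Δ=(50.0000−50.0000)/(126.3869−93.4626)=0.0000; B=V−Δ·S=45.4545
Node (1,0) S=66.0000: V=(p*·45.4545+(1−p*)·32.2581)/1.1=37.8394; Δ=(45.4545−32.2581)/(78.5400−58.0800)=0.6450; B=V−Δ·S=-4.7299
Node (1,1) S=89.2500: V=(p*·45.4545+(1−p*)·45.4545)/1.1=41.3223; Δ=(45.4545−45.4545)/(106.2075−78.5400)=0.0000; B=V−Δ·S=41.3223
Node (0,0) S=75.0000: V=(p*·41.3223+(1−p*)·37.8394)/1.1=36.6465; Δ=(41.3223−37.8394)/(89.2500−66.0000)=0.1498; B=V−Δ·S=25.4112
Root portfolio cost Δ·75+B reproduces V0=36.6465.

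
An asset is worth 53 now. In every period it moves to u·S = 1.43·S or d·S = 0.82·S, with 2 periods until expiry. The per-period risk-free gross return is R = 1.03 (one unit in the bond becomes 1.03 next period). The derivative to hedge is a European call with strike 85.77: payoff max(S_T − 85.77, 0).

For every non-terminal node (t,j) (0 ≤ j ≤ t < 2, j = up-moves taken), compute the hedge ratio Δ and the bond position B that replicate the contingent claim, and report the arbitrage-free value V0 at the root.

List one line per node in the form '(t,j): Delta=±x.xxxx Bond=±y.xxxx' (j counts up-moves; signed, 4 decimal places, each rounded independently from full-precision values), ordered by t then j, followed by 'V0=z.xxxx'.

(0,0): Delta=0.2337 Bond=-9.8627
(1,0): Delta=0.0000 Bond=0.0000
(1,1): Delta=0.4890 Bond=-29.5081
V0=2.5258

No-arbitrage ⇒ martingale measure with p* = (R−d)/(u−d) = 0.3443.
Terminal values V(2,·): V(2,0)=0.0000, V(2,1)=0.0000, V(2,2)=22.6097
Node (1,0) S=43.4600: V=(p*·0.0000+(1−p*)·0.0000)/1.03=0.0000; Δ=(0.0000−0.0000)/(62.1478−35.6372)=0.0000; B=V−Δ·S=0.0000
Node (1,1) S=75.7900: V=(p*·22.6097+(1−p*)·0.0000)/1.03=7.5570; Δ=(22.6097−0.0000)/(108.3797−62.1478)=0.4890; B=V−Δ·S=-29.5081
Node (0,0) S=53.0000: V=(p*·7.5570+(1−p*)·0.0000)/1.03=2.5258; Δ=(7.5570−0.0000)/(75.7900−43.4600)=0.2337; B=V−Δ·S=-9.8627
Each (Δ,B) replicates both successor values, so the strategy is self-financing and V0 is arbitrage-free.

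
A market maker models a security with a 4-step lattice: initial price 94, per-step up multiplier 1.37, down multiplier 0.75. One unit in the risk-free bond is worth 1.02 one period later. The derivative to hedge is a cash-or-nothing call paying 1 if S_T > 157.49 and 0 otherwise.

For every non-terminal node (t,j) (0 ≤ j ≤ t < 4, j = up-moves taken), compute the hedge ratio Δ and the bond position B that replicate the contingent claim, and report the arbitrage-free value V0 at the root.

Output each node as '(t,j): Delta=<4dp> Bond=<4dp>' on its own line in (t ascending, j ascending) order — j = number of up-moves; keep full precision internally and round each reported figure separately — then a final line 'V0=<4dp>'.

(0,0): Delta=0.0052 Bond=-0.2826
(1,0): Delta=0.0042 Bond=-0.2162
(1,1): Delta=0.0059 Bond=-0.3818
(2,0): Delta=0.0000 Bond=0.0000
(2,1): Delta=0.0071 Bond=-0.5063
(2,2): Delta=0.0051 Bond=-0.2378
(3,0): Delta=0.0000 Bond=0.0000
(3,1): Delta=0.0000 Bond=0.0000
(3,2): Delta=0.0122 Bond=-1.1860
(3,3): Delta=0.0000 Bond=0.9804
V0=0.2055

The replicating-portfolio and risk-neutral prices coincide; use p* = (1.02−0.75)/(1.37−0.75) = 0.4355 for the latter.
At expiry t=4: V(4,0)=0.0000, V(4,1)=0.0000, V(4,2)=0.0000, V(4,3)=1.0000, V(4,4)=1.0000
Node (3,0) S=39.6562: V=(p*·0.0000+(1−p*)·0.0000)/1.02=0.0000; Δ=(0.0000−0.0000)/(54.3291−29.7422)=0.0000; B=V−Δ·S=0.0000
Node (3,1) S=72.4387: V=(p*·0.0000+(1−p*)·0.0000)/1.02=0.0000; Δ=(0.0000−0.0000)/(99.2411−54.3291)=0.0000; B=V−Δ·S=0.0000
Node (3,2) S=132.3215: V=(p*·1.0000+(1−p*)·0.0000)/1.02=0.4269; Δ=(1.0000−0.0000)/(181.2804−99.2411)=0.0122; B=V−Δ·S=-1.1860
Node (3,3) S=241.7072: V=(p*·1.0000+(1−p*)·1.0000)/1.02=0.9804; Δ=(1.0000−1.0000)/(331.1388−181.2804)=0.0000; B=V−Δ·S=0.9804
Node (2,0) S=52.8750: V=(p*·0.0000+(1−p*)·0.0000)/1.02=0.0000; Δ=(0.0000−0.0000)/(72.4387−39.6562)=0.0000; B=V−Δ·S=0.0000
Node (2,1) S=96.5850: V=(p*·0.4269+(1−p*)·0.0000)/1.02=0.1823; Δ=(0.4269−0.0000)/(132.3215−72.4387)=0.0071; B=V−Δ·S=-0.5063
Node (2,2) S=176.4286: V=(p*·0.9804+(1−p*)·0.4269)/1.02=0.6549; Δ=(0.9804−0.4269)/(241.7072−132.3215)=0.0051; B=V−Δ·S=-0.2378
Node (1,0) S=70.5000: V=(p*·0.1823+(1−p*)·0.0000)/1.02=0.0778; Δ=(0.1823−0.0000)/(96.5850−52.8750)=0.0042; B=V−Δ·S=-0.2162
Node (1,1) S=128.7800: V=(p*·0.6549+(1−p*)·0.1823)/1.02=0.3805; Δ=(0.6549−0.1823)/(176.4286−96.5850)=0.0059; B=V−Δ·S=-0.3818
Node (0,0) S=94.0000: V=(p*·0.3805+(1−p*)·0.0778)/1.02=0.2055; Δ=(0.3805−0.0778)/(128.7800−70.5000)=0.0052; B=V−Δ·S=-0.2826
The time-0 hedge costs 0.2055, which is the no-arbitrage price.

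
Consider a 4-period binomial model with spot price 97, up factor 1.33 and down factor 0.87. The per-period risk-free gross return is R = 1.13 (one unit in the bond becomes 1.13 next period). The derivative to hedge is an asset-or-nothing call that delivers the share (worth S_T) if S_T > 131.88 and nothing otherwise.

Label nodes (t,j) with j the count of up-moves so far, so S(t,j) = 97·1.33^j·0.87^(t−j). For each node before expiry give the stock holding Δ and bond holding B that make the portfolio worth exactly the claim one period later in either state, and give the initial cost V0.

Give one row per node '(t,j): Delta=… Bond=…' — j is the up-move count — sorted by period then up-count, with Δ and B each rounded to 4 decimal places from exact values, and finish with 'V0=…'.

(0,0): Delta=1.5794 Bond=-95.9661
(1,0): Delta=1.2796 Bond=-83.1387
(1,1): Delta=1.7303 Bond=-127.9056
(2,0): Delta=0.0000 Bond=0.0000
(2,1): Delta=1.9235 Bond=-166.2134
(2,2): Delta=1.6331 Bond=-127.8564
(3,0): Delta=0.0000 Bond=0.0000
(3,1): Delta=0.0000 Bond=0.0000
(3,2): Delta=2.8913 Bond=-332.2989
(3,3): Delta=1.0000 Bond=0.0000
V0=57.2382

Risk-neutral probability p* = (R−d)/(u−d) = (1.13−0.87)/(1.33−0.87) = 0.5652.
Terminal payoffs: V(4,0)=0.0000, V(4,1)=0.0000, V(4,2)=0.0000, V(4,3)=198.5390, V(4,4)=303.5137
Node (3,0) S=63.8748: V=(p*·0.0000+(1−p*)·0.0000)/1.13=0.0000; Δ=(0.0000−0.0000)/(84.9535−55.5711)=0.0000; B=V−Δ·S=0.0000
Node (3,1) S=97.6477: V=(p*·0.0000+(1−p*)·0.0000)/1.13=0.0000; Δ=(0.0000−0.0000)/(129.8714−84.9535)=0.0000; B=V−Δ·S=0.0000
Node (3,2) S=149.2775: V=(p*·198.5390+(1−p*)·0.0000)/1.13=99.3077; Δ=(198.5390−0.0000)/(198.5390−129.8714)=2.8913; B=V−Δ·S=-332.2989
Node (3,3) S=228.2058: V=(p*·303.5137+(1−p*)·198.5390)/1.13=228.2058; Δ=(303.5137−198.5390)/(303.5137−198.5390)=1.0000; B=V−Δ·S=0.0000
Node (2,0) S=73.4193: V=(p*·0.0000+(1−p*)·0.0000)/1.13=0.0000; Δ=(0.0000−0.0000)/(97.6477−63.8748)=0.0000; B=V−Δ·S=0.0000
Node (2,1) S=112.2387: V=(p*·99.3077+(1−p*)·0.0000)/1.13=49.6730; Δ=(99.3077−0.0000)/(149.2775−97.6477)=1.9235; B=V−Δ·S=-166.2134
Node (2,2) S=171.5833: V=(p*·228.2058+(1−p*)·99.3077)/1.13=152.3568; Δ=(228.2058−99.3077)/(228.2058−149.2775)=1.6331; B=V−Δ·S=-127.8564
Node (1,0) S=84.3900: V=(p*·49.6730+(1−p*)·0.0000)/1.13=24.8460; Δ=(49.6730−0.0000)/(112.2387−73.4193)=1.2796; B=V−Δ·S=-83.1387
Node (1,1) S=129.0100: V=(p*·152.3568+(1−p*)·49.6730)/1.13=95.3200; Δ=(152.3568−49.6730)/(171.5833−112.2387)=1.7303; B=V−Δ·S=-127.9056
Node (0,0) S=97.0000: V=(p*·95.3200+(1−p*)·24.8460)/1.13=57.2382; Δ=(95.3200−24.8460)/(129.0100−84.3900)=1.5794; B=V−Δ·S=-95.9661
Check: Δ(0,0)·S0 + B(0,0) = 57.2382 = V0.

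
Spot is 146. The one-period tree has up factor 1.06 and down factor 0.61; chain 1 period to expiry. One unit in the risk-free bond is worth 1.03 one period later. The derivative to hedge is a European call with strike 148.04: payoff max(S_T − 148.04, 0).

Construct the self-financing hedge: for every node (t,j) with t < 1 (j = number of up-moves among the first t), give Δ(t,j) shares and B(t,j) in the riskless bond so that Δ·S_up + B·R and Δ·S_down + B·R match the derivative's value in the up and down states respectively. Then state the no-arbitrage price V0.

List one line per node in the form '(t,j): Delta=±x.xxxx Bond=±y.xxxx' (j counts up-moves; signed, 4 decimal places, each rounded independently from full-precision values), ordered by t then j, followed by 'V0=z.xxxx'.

(0,0): Delta=0.1023 Bond=-8.8440
V0=6.0893

Under the risk-neutral measure, an up-move has probability p* = (R−d)/(u−d) = 0.9333 and values discount at R = 1.03.
Payoff layer (t=1): V(1,0)=0.0000, V(1,1)=6.7200
(0,0): S=146.0000. Δ = (V_up−V_dn)/(S_up−S_dn) = (6.7200−0.0000)/(154.7600−89.0600) = 0.1023. V = [p*·6.7200 + (1−p*)·0.0000]/1.03 = 6.0893. B = V − Δ·S = -8.8440.
Each (Δ,B) replicates both successor values, so the strategy is self-financing and V0 is arbitrage-free.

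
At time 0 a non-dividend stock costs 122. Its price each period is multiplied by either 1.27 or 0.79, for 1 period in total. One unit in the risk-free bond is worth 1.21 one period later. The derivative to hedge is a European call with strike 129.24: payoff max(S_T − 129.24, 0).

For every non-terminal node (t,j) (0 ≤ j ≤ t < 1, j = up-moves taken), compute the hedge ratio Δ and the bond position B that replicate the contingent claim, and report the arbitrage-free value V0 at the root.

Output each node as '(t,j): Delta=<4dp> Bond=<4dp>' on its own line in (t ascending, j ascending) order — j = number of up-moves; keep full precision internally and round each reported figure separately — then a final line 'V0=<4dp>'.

The replicating-portfolio and risk-neutral prices coincide; use p* = (1.21−0.79)/(1.27−0.79) = 0.8750 for the latter.
Terminal values V(1,·): V(1,0)=0.0000, V(1,1)=25.7000
Node (0,0) S=122.0000: V=(p*·25.7000+(1−p*)·0.0000)/1.21=18.5847; Δ=(25.7000−0.0000)/(154.9400−96.3800)=0.4389; B=V−Δ·S=-34.9570
Root portfolio cost Δ·122+B reproduces V0=18.5847.

(0,0): Delta=0.4389 Bond=-34.9570
V0=18.5847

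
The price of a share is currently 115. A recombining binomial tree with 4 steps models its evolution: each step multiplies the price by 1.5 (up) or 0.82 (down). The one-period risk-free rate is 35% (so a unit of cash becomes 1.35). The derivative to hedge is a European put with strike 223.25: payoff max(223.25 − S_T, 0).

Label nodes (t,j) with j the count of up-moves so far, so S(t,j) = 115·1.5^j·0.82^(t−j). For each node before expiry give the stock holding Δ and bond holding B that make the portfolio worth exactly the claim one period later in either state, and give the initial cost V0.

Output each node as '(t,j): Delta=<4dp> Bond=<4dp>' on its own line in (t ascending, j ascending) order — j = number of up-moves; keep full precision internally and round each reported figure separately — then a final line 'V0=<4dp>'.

(0,0): Delta=-0.1520 Bond=21.5221
(1,0): Delta=-0.5061 Bond=62.4492
(1,1): Delta=-0.0972 Bond=19.6036
(2,0): Delta=-1.0000 Bond=122.4966
(2,1): Delta=-0.4297 Bond=73.4978
(2,2): Delta=-0.0458 Bond=13.1537
(3,0): Delta=-1.0000 Bond=165.3704
(3,1): Delta=-1.0000 Bond=165.3704
(3,2): Delta=-0.3415 Bond=80.5008
(3,3): Delta=0.0000 Bond=0.0000
V0=4.0437

Risk-neutral probability p* = (R−d)/(u−d) = (1.35−0.82)/(1.5−0.82) = 0.7794.
Terminal values V(4,·): V(4,0)=171.2560, V(4,1)=128.1390, V(4,2)=49.2665, V(4,3)=0.0000, V(4,4)=0.0000
  t=3,j=0: stock 63.4073 → up 95.1110 (V=128.1390), down 51.9940 (V=171.2560). Price 101.9631; hedge Δ=-1.0000, bond B=165.3704.
  t=3,j=1: stock 115.9890 → up 173.9835 (V=49.2665), down 95.1110 (V=128.1390). Price 49.3814; hedge Δ=-1.0000, bond B=165.3704.
  t=3,j=2: stock 212.1750 → up 318.2625 (V=0.0000), down 173.9835 (V=49.2665). Price 8.0501; hedge Δ=-0.3415, bond B=80.5008.
  t=3,j=3: stock 388.1250 → up 582.1875 (V=0.0000), down 318.2625 (V=0.0000). Price 0.0000; hedge Δ=0.0000, bond B=0.0000.
  t=2,j=0: stock 77.3260 → up 115.9890 (V=49.3814), down 63.4073 (V=101.9631). Price 45.1706; hedge Δ=-1.0000, bond B=122.4966.
  t=2,j=1: stock 141.4500 → up 212.1750 (V=8.0501), down 115.9890 (V=49.3814). Price 12.7165; hedge Δ=-0.4297, bond B=73.4978.
  t=2,j=2: stock 258.7500 → up 388.1250 (V=0.0000), down 212.1750 (V=8.0501). Price 1.3154; hedge Δ=-0.0458, bond B=13.1537.
  t=1,j=0: stock 94.3000 → up 141.4500 (V=12.7165), down 77.3260 (V=45.1706). Price 14.7226; hedge Δ=-0.5061, bond B=62.4492.
  t=1,j=1: stock 172.5000 → up 258.7500 (V=1.3154), down 141.4500 (V=12.7165). Price 2.8373; hedge Δ=-0.0972, bond B=19.6036.
  t=0,j=0: stock 115.0000 → up 172.5000 (V=2.8373), down 94.3000 (V=14.7226). Price 4.0437; hedge Δ=-0.1520, bond B=21.5221.
Each (Δ,B) replicates both successor values, so the strategy is self-financing and V0 is arbitrage-free.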